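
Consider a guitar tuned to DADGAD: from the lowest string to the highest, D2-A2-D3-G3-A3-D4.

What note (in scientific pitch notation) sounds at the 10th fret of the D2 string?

The open D2 string plus 10 semitones: D–D#–E–F–…–A#–B–C.
The walk passes from B into C once, so the octave number goes from 2 to 3.

C3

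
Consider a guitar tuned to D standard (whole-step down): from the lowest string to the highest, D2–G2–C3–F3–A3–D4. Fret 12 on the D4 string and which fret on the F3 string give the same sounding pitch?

Fret 12 on D4 is MIDI 62 + 12 = 74 (D5). On the F3 string (open MIDI 53), that pitch is 74 − 53 = fret 21.

21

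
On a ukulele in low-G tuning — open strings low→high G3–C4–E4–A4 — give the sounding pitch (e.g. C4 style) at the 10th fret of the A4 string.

G5

Each fret is one semitone, so A4 + 10 = G5.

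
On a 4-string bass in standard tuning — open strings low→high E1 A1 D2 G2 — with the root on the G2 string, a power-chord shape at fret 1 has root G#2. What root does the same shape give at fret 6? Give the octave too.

Moving from fret 1 to fret 6 shifts the root by 5 semitones.
G#2 up 5 semitones is C#3.

C#3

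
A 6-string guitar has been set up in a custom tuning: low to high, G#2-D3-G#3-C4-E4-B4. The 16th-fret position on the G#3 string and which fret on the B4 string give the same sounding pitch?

1

Fret 16 on G#3 is MIDI 56 + 16 = 72 (C5). On the B4 string (open MIDI 71), that pitch is 72 − 71 = fret 1.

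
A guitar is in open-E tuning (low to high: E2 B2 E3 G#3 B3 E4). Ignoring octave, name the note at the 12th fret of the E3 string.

E

Each fret is one semitone, so E3 + 12 = E.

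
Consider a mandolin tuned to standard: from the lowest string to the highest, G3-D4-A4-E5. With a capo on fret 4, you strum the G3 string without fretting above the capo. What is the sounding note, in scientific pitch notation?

B3

The capo raises the open G3 by 4 semitones to B3; fretting 0 more gives G3 + 4 + 0 = G3 + 4 semitones = B3.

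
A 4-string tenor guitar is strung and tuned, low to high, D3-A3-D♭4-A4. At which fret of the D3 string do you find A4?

19

A4 is 19 semitones above the open D3 (D–Eb–E–F–…–G–Ab–A), so it sits at fret 19.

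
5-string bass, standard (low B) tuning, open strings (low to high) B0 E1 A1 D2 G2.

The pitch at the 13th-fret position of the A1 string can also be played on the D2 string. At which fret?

8

A1 at fret 13 is A1 + 13 semitones = A♯2.
The open D2 string is 5 semitones above the open A1, so the same pitch on the D2 string lies at fret 13 − 5 = 8.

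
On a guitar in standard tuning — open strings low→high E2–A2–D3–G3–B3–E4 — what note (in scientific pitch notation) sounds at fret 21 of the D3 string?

D3 is MIDI 50. Adding 21 gives 71, which is B4.

B4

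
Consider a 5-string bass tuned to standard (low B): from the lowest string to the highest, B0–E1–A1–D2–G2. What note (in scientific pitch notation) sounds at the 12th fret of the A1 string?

The open A1 string plus 12 semitones: A–A#–B–C–…–G–G#–A.
The walk passes from B into C once, so the octave number goes from 1 to 2.

A2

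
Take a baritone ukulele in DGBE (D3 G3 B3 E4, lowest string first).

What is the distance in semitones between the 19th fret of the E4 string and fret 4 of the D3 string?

29 semitones

E4 at fret 19 → B5 (MIDI 83); D3 at fret 4 → F#3 (MIDI 54).
83 − 54 = 29, so the two pitches are 29 semitones apart, with B5 the higher.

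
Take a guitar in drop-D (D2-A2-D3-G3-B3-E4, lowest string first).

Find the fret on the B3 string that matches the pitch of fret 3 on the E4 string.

8

E4 at fret 3 is E4 + 3 semitones = G4.
The open B3 string is 5 semitones below the open E4, so the same pitch on the B3 string lies at fret 3 + 5 = 8.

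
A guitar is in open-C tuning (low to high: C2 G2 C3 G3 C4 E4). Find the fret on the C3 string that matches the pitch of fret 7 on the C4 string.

C4 at fret 7 is C4 + 7 semitones = G4.
The open C3 string is 12 semitones below the open C4, so the same pitch on the C3 string lies at fret 7 + 12 = 19.

19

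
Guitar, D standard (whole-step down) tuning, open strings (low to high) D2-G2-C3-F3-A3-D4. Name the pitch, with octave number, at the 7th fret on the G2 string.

Each fret is one semitone, so G2 + 7 = D3.

D3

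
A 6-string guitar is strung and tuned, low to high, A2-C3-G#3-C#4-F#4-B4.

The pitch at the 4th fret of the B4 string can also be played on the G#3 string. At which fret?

19

Fret 4 on B4 is MIDI 71 + 4 = 75 (D#5). On the G#3 string (open MIDI 56), that pitch is 75 − 56 = fret 19.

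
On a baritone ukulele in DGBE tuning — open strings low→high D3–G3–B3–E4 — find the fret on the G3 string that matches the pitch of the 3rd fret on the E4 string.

E4 at fret 3 is E4 + 3 semitones = G4.
The open G3 string is 9 semitones below the open E4, so the same pitch on the G3 string lies at fret 3 + 9 = 12.

12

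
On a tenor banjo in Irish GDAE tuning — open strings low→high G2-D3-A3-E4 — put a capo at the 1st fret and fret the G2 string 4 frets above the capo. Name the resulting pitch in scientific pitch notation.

C3

The capo raises the open G2 by 1 semitone to G♯2; fretting 4 more gives G2 + 1 + 4 = G2 + 5 semitones = C3.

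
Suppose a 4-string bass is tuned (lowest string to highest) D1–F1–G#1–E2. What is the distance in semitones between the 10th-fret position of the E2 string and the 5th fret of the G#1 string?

E2 at fret 10 → D3 (MIDI 50); G#1 at fret 5 → C#2 (MIDI 37).
50 − 37 = 13, so the two pitches are 13 semitones apart, with D3 the higher.

13 semitones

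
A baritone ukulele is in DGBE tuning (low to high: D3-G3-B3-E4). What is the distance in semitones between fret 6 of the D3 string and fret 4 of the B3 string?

7 semitones

D3 at fret 6 → G♯3 (MIDI 56); B3 at fret 4 → D♯4 (MIDI 63).
56 − 63 = -7, so the two pitches are 7 semitones apart, with D♯4 the higher.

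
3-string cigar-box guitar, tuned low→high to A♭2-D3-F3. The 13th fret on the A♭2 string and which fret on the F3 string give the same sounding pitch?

4

Fret 13 on A♭2 is MIDI 44 + 13 = 57 (A3). On the F3 string (open MIDI 53), that pitch is 57 − 53 = fret 4.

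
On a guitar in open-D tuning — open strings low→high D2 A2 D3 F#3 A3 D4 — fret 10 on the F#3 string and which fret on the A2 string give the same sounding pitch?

F#3 at fret 10 is F#3 + 10 semitones = E4.
The open A2 string is 9 semitones below the open F#3, so the same pitch on the A2 string lies at fret 10 + 9 = 19.

19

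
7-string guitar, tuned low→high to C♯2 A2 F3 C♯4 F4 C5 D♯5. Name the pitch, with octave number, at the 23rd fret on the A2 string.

G♯4

The open A2 string plus 23 semitones: A–A#–B–C–…–F#–G–G#.
The walk passes from B into C 2 times, so the octave number goes from 2 to 4.
(Equivalently spelled A♭4.)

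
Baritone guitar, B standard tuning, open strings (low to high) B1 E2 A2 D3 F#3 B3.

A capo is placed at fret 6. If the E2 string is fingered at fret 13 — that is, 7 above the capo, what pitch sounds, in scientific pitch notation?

F3

The capo raises the open E2 by 6 semitones to A#2; fretting 7 more gives E2 + 6 + 7 = E2 + 13 semitones = F3.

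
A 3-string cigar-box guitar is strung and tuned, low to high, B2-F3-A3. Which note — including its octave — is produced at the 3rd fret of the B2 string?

B2 is MIDI 47. Adding 3 gives 50, which is D3.

D3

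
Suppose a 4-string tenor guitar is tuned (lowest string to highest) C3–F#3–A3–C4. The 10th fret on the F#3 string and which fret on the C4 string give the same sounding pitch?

4

F#3 at fret 10 is F#3 + 10 semitones = E4.
The open C4 string is 6 semitones above the open F#3, so the same pitch on the C4 string lies at fret 10 − 6 = 4.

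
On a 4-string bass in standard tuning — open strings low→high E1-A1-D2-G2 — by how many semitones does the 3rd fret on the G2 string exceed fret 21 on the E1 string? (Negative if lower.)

G2 at fret 3 → A#2 (MIDI 46); E1 at fret 21 → C#3 (MIDI 49).
46 − 49 = -3, so the two pitches are 3 semitones apart.

-3 semitones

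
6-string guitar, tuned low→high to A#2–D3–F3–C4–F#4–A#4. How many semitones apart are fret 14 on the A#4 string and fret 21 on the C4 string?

3 semitones

A#4 at fret 14 → C6 (MIDI 84); C4 at fret 21 → A5 (MIDI 81).
84 − 81 = 3, so the two pitches are 3 semitones apart, with C6 the higher.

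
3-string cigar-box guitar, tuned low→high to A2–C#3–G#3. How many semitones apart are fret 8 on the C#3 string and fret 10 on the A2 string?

2 semitones

C#3 at fret 8 → A3 (MIDI 57); A2 at fret 10 → G3 (MIDI 55).
57 − 55 = 2, so the two pitches are 2 semitones apart, with A3 the higher.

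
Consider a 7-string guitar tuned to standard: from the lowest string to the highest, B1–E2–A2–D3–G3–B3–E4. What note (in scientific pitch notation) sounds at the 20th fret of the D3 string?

The open D3 string plus 20 semitones: D–D#–E–F–…–G#–A–A#.
The walk passes from B into C once, so the octave number goes from 3 to 4.
(Equivalently spelled B♭4.)

A♯4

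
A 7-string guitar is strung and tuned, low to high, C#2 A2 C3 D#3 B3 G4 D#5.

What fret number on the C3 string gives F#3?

6

F#3 is 6 semitones above the open C3 (C–C#–D–D#–E–F–F#), so it sits at fret 6.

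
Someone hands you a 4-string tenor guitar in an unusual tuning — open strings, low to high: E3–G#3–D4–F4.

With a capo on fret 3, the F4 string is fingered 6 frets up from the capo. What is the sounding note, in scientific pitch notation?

The capo raises the open F4 by 3 semitones to G#4; fretting 6 more gives F4 + 3 + 6 = F4 + 9 semitones = D5.

D5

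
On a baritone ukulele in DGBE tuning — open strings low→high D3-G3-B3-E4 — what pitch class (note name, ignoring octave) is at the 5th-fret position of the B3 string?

B3 is MIDI 59. Adding 5 gives 64; 64 mod 12 = 4, i.e. E.

E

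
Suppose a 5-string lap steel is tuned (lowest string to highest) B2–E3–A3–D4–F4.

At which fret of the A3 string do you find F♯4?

9

F♯4 is 9 semitones above the open A3 (A–A#–B–C–C#–D–D#–E–F–F#), so it sits at fret 9.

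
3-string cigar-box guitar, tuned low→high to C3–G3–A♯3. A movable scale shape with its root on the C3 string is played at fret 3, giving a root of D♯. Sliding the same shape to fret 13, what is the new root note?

C♯

Moving from fret 3 to fret 13 shifts the root by 10 semitones.
D♯ up 10 semitones is C♯.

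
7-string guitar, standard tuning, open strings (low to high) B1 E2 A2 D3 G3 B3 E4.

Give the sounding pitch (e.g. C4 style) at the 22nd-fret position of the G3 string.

F5

The open G3 string plus 22 semitones: G–G#–A–A#–…–D#–E–F.
The walk passes from B into C 2 times, so the octave number goes from 3 to 5.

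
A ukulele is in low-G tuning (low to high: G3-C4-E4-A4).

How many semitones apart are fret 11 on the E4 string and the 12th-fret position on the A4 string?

E4 at fret 11 → D#5 (MIDI 75); A4 at fret 12 → A5 (MIDI 81).
75 − 81 = -6, so the two pitches are 6 semitones apart, with A5 the higher.

6 semitones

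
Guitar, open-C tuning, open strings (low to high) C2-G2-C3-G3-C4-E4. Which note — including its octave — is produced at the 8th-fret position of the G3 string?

D#4

Each fret is one semitone, so G3 + 8 = D#4.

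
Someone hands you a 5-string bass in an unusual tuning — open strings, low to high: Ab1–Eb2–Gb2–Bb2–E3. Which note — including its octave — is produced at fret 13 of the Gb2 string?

The open Gb2 string plus 13 semitones: Gb–G–Ab–A–…–F–Gb–G.
The walk passes from B into C once, so the octave number goes from 2 to 3.

G3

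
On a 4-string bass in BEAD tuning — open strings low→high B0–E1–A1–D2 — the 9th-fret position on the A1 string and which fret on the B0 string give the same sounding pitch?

Fret 9 on A1 is MIDI 33 + 9 = 42 (F#2). On the B0 string (open MIDI 23), that pitch is 42 − 23 = fret 19.

19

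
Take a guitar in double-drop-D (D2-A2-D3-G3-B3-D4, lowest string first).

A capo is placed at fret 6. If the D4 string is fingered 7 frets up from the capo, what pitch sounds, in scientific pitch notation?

The capo raises the open D4 by 6 semitones to G#4; fretting 7 more gives D4 + 6 + 7 = D4 + 13 semitones = D#5.
(Also written Eb.)

D#5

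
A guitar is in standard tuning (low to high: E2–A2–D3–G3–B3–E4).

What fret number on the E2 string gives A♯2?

A♯2 is 6 semitones above the open E2 (E–F–F#–G–G#–A–A#), so it sits at fret 6.

6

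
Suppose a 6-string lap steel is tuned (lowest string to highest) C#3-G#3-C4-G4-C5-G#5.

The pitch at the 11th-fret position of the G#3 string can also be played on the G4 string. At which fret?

0

Fret 11 on G#3 is MIDI 56 + 11 = 67 (G4). On the G4 string (open MIDI 67), that pitch is 67 − 67 = fret 0.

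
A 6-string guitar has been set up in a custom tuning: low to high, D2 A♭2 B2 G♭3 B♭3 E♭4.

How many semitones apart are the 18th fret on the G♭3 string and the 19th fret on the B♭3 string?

5 semitones

G♭3 at fret 18 → C5 (MIDI 72); B♭3 at fret 19 → F5 (MIDI 77).
72 − 77 = -5, so the two pitches are 5 semitones apart, with F5 the higher.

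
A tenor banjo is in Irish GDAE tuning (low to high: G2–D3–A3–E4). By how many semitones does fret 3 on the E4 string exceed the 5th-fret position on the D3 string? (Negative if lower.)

12 semitones

E4 at fret 3 → G4 (MIDI 67); D3 at fret 5 → G3 (MIDI 55).
67 − 55 = 12, so the two pitches are 12 semitones apart.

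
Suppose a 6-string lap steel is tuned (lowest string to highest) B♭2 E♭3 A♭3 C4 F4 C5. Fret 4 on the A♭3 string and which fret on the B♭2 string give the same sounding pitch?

14

A♭3 at fret 4 is A♭3 + 4 semitones = C4.
The open B♭2 string is 10 semitones below the open A♭3, so the same pitch on the B♭2 string lies at fret 4 + 10 = 14.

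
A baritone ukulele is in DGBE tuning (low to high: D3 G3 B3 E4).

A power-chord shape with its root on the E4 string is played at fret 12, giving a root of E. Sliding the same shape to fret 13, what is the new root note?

F

Moving from fret 12 to fret 13 shifts the root by 1 semitone.
E up 1 semitone is F.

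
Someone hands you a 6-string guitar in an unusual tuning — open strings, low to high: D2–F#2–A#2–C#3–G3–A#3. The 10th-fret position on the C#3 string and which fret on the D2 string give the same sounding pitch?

21

Fret 10 on C#3 is MIDI 49 + 10 = 59 (B3). On the D2 string (open MIDI 38), that pitch is 59 − 38 = fret 21.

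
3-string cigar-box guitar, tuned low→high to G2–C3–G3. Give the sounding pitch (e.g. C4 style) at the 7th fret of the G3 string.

G3 is MIDI 55. Adding 7 gives 62, which is D4.

D4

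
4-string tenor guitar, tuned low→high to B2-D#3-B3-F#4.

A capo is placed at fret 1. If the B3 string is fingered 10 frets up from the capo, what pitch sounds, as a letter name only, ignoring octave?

The capo raises the open B3 by 1 semitone to C4; fretting 10 more gives B3 + 1 + 10 = B3 + 11 semitones, landing on A#.
(Also written Bb.)

A#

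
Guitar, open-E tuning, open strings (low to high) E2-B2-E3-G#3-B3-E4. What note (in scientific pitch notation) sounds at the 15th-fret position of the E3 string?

E3 is MIDI 52. Adding 15 gives 67, which is G4.

G4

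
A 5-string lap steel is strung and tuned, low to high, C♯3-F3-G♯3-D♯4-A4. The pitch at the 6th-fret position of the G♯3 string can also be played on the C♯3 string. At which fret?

G♯3 at fret 6 is G♯3 + 6 semitones = D4.
The open C♯3 string is 7 semitones below the open G♯3, so the same pitch on the C♯3 string lies at fret 6 + 7 = 13.

13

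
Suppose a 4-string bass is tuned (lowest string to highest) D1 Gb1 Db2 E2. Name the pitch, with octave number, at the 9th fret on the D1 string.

D1 is MIDI 26. Adding 9 gives 35, which is B1.

B1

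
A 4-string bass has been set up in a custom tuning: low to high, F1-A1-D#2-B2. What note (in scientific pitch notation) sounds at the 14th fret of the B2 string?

B2 is MIDI 47. Adding 14 gives 61, which is C#4.
(Equivalently spelled Db4.)

C#4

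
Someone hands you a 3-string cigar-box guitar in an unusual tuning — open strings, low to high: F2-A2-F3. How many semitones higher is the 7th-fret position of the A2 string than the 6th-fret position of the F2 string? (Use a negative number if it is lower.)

5 semitones

A2 at fret 7 → E3 (MIDI 52); F2 at fret 6 → B2 (MIDI 47).
52 − 47 = 5, so the two pitches are 5 semitones apart.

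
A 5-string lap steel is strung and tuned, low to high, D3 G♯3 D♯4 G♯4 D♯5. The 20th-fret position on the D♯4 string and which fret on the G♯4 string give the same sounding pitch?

15

D♯4 at fret 20 is D♯4 + 20 semitones = B5.
The open G♯4 string is 5 semitones above the open D♯4, so the same pitch on the G♯4 string lies at fret 20 − 5 = 15.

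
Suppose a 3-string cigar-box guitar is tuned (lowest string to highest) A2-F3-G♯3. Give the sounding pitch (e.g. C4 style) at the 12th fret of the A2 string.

A3

A2 is MIDI 45. Adding 12 gives 57, which is A3.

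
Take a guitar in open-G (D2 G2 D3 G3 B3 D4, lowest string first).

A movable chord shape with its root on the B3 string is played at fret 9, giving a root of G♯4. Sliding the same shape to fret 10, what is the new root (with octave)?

Moving from fret 9 to fret 10 shifts the root by 1 semitone.
G♯4 up 1 semitone is A4.

A4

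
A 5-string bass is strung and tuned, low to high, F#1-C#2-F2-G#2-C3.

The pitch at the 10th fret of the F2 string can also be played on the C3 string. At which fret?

3

F2 at fret 10 is F2 + 10 semitones = D#3.
The open C3 string is 7 semitones above the open F2, so the same pitch on the C3 string lies at fret 10 − 7 = 3.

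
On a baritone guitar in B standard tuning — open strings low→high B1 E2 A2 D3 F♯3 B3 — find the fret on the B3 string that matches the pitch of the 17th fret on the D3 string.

8

D3 at fret 17 is D3 + 17 semitones = G4.
The open B3 string is 9 semitones above the open D3, so the same pitch on the B3 string lies at fret 17 − 9 = 8.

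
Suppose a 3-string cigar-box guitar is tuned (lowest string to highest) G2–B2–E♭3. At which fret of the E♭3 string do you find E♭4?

E♭4 is 12 semitones above the open E♭3 (Eb–E–F–Gb–…–Db–D–Eb), so it sits at fret 12.

12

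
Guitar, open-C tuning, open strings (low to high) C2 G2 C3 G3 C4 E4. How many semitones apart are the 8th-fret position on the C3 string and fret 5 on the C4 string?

9 semitones

C3 at fret 8 → G♯3 (MIDI 56); C4 at fret 5 → F4 (MIDI 65).
56 − 65 = -9, so the two pitches are 9 semitones apart, with F4 the higher.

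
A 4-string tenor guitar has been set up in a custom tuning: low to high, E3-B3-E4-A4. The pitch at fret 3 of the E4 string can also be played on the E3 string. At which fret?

15

E4 at fret 3 is E4 + 3 semitones = G4.
The open E3 string is 12 semitones below the open E4, so the same pitch on the E3 string lies at fret 3 + 12 = 15.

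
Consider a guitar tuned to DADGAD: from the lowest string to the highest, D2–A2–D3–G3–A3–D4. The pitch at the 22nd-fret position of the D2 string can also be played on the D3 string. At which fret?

10

D2 at fret 22 is D2 + 22 semitones = C4.
The open D3 string is 12 semitones above the open D2, so the same pitch on the D3 string lies at fret 22 − 12 = 10.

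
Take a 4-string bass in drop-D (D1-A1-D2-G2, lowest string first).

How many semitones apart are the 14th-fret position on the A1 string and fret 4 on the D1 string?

17 semitones

A1 at fret 14 → B2 (MIDI 47); D1 at fret 4 → F#1 (MIDI 30).
47 − 30 = 17, so the two pitches are 17 semitones apart, with B2 the higher.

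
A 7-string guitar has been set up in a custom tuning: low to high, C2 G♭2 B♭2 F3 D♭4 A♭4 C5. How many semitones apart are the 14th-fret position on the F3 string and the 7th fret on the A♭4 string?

8 semitones

F3 at fret 14 → G4 (MIDI 67); A♭4 at fret 7 → E♭5 (MIDI 75).
67 − 75 = -8, so the two pitches are 8 semitones apart, with E♭5 the higher.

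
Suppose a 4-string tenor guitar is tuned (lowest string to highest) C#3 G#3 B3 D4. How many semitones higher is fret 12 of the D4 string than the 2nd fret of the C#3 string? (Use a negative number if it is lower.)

23 semitones

D4 at fret 12 → D5 (MIDI 74); C#3 at fret 2 → D#3 (MIDI 51).
74 − 51 = 23, so the two pitches are 23 semitones apart.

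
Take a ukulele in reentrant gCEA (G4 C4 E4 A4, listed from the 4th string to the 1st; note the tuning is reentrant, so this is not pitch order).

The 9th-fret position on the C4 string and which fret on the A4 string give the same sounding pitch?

0

C4 at fret 9 is C4 + 9 semitones = A4.
The open A4 string is 9 semitones above the open C4, so the same pitch on the A4 string lies at fret 9 − 9 = 0.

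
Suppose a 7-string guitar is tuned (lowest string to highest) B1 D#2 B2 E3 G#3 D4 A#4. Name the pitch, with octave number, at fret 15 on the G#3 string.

The open G#3 string plus 15 semitones: G#–A–A#–B–…–A–A#–B.
The walk passes from B into C once, so the octave number goes from 3 to 4.

B4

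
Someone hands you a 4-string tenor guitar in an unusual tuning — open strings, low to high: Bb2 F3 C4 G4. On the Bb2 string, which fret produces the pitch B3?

13

B3 is 13 semitones above the open Bb2 (Bb–B–C–Db–…–A–Bb–B), so it sits at fret 13.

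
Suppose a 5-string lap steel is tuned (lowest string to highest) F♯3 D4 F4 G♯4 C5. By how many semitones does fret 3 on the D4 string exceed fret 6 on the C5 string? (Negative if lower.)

-13 semitones

D4 at fret 3 → F4 (MIDI 65); C5 at fret 6 → F♯5 (MIDI 78).
65 − 78 = -13, so the two pitches are 13 semitones apart.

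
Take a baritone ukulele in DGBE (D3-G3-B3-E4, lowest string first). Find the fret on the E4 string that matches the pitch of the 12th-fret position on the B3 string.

B3 at fret 12 is B3 + 12 semitones = B4.
The open E4 string is 5 semitones above the open B3, so the same pitch on the E4 string lies at fret 12 − 5 = 7.

7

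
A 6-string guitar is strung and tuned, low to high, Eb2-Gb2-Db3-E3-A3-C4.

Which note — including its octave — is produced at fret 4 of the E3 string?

E3 is MIDI 52. Adding 4 gives 56, which is Ab3.
(Equivalently spelled G#3.)

Ab3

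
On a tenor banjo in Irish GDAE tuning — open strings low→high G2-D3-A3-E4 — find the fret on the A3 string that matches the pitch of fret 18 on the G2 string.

Fret 18 on G2 is MIDI 43 + 18 = 61 (C#4). On the A3 string (open MIDI 57), that pitch is 61 − 57 = fret 4.

4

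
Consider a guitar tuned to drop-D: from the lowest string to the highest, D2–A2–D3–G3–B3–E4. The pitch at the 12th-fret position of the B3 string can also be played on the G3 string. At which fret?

B3 at fret 12 is B3 + 12 semitones = B4.
The open G3 string is 4 semitones below the open B3, so the same pitch on the G3 string lies at fret 12 + 4 = 16.

16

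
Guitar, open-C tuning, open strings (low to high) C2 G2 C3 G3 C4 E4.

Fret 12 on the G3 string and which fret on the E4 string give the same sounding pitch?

G3 at fret 12 is G3 + 12 semitones = G4.
The open E4 string is 9 semitones above the open G3, so the same pitch on the E4 string lies at fret 12 − 9 = 3.

3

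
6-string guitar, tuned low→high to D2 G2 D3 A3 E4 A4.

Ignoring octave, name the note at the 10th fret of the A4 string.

G

A4 is MIDI 69. Adding 10 gives 79; 79 mod 12 = 7, i.e. G.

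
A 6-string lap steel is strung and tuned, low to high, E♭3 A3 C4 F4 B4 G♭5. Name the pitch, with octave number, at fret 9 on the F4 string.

D5

The open F4 string plus 9 semitones: F–Gb–G–Ab–A–Bb–B–C–Db–D.
The walk passes from B into C once, so the octave number goes from 4 to 5.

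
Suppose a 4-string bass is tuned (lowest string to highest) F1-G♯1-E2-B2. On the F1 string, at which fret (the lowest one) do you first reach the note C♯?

From F1, count semitones up the chromatic scale until reaching C♯: F–F#–G–G#–A–A#–B–C–C# — 8 steps.

8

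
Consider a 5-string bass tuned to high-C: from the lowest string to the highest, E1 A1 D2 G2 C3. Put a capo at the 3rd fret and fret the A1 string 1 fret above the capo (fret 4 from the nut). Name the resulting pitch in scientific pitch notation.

C♯2

The capo raises the open A1 by 3 semitones to C2; fretting 1 more gives A1 + 3 + 1 = A1 + 4 semitones = C♯2.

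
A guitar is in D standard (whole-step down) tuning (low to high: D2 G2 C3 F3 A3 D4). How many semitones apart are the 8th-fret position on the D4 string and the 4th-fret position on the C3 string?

D4 at fret 8 → A♯4 (MIDI 70); C3 at fret 4 → E3 (MIDI 52).
70 − 52 = 18, so the two pitches are 18 semitones apart, with A♯4 the higher.

18 semitones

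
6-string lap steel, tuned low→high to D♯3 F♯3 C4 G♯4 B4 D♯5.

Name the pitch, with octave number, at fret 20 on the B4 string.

B4 is MIDI 71. Adding 20 gives 91, which is G6.

G6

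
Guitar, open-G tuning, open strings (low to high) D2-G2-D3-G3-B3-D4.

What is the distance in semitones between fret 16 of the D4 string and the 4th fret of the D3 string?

D4 at fret 16 → F♯5 (MIDI 78); D3 at fret 4 → F♯3 (MIDI 54).
78 − 54 = 24, so the two pitches are 24 semitones apart, with F♯5 the higher.

24 semitones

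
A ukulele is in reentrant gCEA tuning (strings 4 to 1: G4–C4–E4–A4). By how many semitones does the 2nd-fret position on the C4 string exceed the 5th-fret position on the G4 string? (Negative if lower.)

C4 at fret 2 → D4 (MIDI 62); G4 at fret 5 → C5 (MIDI 72).
62 − 72 = -10, so the two pitches are 10 semitones apart.

-10 semitones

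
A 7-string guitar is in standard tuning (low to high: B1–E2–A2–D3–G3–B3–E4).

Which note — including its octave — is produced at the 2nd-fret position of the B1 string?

C#2

The open B1 string plus 2 semitones: B–C–C#.
The walk passes from B into C once, so the octave number goes from 1 to 2.
(Equivalently spelled Db2.)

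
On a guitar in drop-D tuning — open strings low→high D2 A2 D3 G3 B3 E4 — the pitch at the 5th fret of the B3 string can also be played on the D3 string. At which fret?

Fret 5 on B3 is MIDI 59 + 5 = 64 (E4). On the D3 string (open MIDI 50), that pitch is 64 − 50 = fret 14.

14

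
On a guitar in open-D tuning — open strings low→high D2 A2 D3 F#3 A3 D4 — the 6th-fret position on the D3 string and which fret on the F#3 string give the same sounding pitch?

2

Fret 6 on D3 is MIDI 50 + 6 = 56 (G#3). On the F#3 string (open MIDI 54), that pitch is 56 − 54 = fret 2.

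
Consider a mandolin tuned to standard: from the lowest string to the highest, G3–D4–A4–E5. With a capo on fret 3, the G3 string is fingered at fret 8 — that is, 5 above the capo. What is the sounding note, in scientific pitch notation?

The capo raises the open G3 by 3 semitones to A#3; fretting 5 more gives G3 + 3 + 5 = G3 + 8 semitones = D#4.

D#4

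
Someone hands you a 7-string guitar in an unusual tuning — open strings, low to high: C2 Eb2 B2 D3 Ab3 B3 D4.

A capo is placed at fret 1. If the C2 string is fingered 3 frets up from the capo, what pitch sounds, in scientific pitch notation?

The capo raises the open C2 by 1 semitone to Db2; fretting 3 more gives C2 + 1 + 3 = C2 + 4 semitones = E2.

E2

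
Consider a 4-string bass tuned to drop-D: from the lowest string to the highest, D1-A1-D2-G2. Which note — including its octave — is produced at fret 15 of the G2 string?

G2 is MIDI 43. Adding 15 gives 58, which is A#3.

A#3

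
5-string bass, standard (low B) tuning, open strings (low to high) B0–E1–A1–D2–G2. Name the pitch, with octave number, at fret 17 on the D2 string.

G3

Each fret is one semitone, so D2 + 17 = G3.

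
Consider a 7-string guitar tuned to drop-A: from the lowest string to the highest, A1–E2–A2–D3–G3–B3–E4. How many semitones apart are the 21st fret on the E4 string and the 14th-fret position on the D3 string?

21 semitones

E4 at fret 21 → C♯6 (MIDI 85); D3 at fret 14 → E4 (MIDI 64).
85 − 64 = 21, so the two pitches are 21 semitones apart, with C♯6 the higher.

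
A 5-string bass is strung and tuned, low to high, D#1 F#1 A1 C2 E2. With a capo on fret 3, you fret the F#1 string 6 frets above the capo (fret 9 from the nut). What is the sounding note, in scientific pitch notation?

D#2

The capo raises the open F#1 by 3 semitones to A1; fretting 6 more gives F#1 + 3 + 6 = F#1 + 9 semitones = D#2.
(Also written Eb.)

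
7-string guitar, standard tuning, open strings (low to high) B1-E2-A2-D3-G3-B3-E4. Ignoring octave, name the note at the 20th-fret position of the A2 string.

F

Each fret is one semitone, so A2 + 20 = F.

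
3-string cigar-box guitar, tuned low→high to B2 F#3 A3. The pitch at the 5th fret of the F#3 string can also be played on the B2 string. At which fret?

Fret 5 on F#3 is MIDI 54 + 5 = 59 (B3). On the B2 string (open MIDI 47), that pitch is 59 − 47 = fret 12.

12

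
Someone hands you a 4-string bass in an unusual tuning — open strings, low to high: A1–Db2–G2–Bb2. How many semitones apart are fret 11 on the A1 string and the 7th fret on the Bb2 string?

A1 at fret 11 → Ab2 (MIDI 44); Bb2 at fret 7 → F3 (MIDI 53).
44 − 53 = -9, so the two pitches are 9 semitones apart, with F3 the higher.

9 semitones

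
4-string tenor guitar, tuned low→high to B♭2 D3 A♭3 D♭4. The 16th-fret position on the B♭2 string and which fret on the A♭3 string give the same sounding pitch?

Fret 16 on B♭2 is MIDI 46 + 16 = 62 (D4). On the A♭3 string (open MIDI 56), that pitch is 62 − 56 = fret 6.

6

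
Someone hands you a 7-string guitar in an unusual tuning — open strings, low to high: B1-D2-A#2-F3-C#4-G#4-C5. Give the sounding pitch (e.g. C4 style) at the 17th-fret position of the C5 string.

C5 is MIDI 72. Adding 17 gives 89, which is F6.

F6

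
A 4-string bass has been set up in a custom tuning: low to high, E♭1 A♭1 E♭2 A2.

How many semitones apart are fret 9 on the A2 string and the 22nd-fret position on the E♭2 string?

A2 at fret 9 → G♭3 (MIDI 54); E♭2 at fret 22 → D♭4 (MIDI 61).
54 − 61 = -7, so the two pitches are 7 semitones apart, with D♭4 the higher.

7 semitones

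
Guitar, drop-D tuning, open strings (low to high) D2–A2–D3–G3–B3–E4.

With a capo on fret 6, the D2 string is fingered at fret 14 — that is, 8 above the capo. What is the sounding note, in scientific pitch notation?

E3

The capo raises the open D2 by 6 semitones to G♯2; fretting 8 more gives D2 + 6 + 8 = D2 + 14 semitones = E3.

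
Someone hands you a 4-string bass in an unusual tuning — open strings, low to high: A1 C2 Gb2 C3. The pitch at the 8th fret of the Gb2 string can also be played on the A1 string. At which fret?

Fret 8 on Gb2 is MIDI 42 + 8 = 50 (D3). On the A1 string (open MIDI 33), that pitch is 50 − 33 = fret 17.

17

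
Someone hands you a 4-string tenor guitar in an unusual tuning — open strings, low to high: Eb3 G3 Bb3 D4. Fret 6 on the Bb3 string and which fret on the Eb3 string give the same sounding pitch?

13

Bb3 at fret 6 is Bb3 + 6 semitones = E4.
The open Eb3 string is 7 semitones below the open Bb3, so the same pitch on the Eb3 string lies at fret 6 + 7 = 13.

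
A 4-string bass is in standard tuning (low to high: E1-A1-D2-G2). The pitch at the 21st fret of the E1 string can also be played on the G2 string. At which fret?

E1 at fret 21 is E1 + 21 semitones = C♯3.
The open G2 string is 15 semitones above the open E1, so the same pitch on the G2 string lies at fret 21 − 15 = 6.

6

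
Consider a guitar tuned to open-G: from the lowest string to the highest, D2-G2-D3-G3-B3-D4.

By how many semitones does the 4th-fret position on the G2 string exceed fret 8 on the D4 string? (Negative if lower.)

G2 at fret 4 → B2 (MIDI 47); D4 at fret 8 → A♯4 (MIDI 70).
47 − 70 = -23, so the two pitches are 23 semitones apart.

-23 semitones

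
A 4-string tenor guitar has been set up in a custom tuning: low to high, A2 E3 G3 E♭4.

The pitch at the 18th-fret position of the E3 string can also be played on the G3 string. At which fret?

E3 at fret 18 is E3 + 18 semitones = B♭4.
The open G3 string is 3 semitones above the open E3, so the same pitch on the G3 string lies at fret 18 − 3 = 15.

15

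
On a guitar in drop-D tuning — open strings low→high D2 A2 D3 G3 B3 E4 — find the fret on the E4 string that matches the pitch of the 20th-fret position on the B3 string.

15

Fret 20 on B3 is MIDI 59 + 20 = 79 (G5). On the E4 string (open MIDI 64), that pitch is 79 − 64 = fret 15.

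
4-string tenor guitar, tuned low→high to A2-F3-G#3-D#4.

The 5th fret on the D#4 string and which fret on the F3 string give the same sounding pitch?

15

D#4 at fret 5 is D#4 + 5 semitones = G#4.
The open F3 string is 10 semitones below the open D#4, so the same pitch on the F3 string lies at fret 5 + 10 = 15.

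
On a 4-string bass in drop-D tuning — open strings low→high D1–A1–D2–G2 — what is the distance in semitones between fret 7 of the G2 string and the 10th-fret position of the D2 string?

G2 at fret 7 → D3 (MIDI 50); D2 at fret 10 → C3 (MIDI 48).
50 − 48 = 2, so the two pitches are 2 semitones apart, with D3 the higher.

2 semitones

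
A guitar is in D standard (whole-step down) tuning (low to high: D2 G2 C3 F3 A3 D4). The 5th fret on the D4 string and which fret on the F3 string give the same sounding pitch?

Fret 5 on D4 is MIDI 62 + 5 = 67 (G4). On the F3 string (open MIDI 53), that pitch is 67 − 53 = fret 14.

14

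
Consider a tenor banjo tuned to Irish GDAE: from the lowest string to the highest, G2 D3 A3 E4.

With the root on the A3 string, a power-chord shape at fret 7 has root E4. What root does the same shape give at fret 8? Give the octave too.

Moving from fret 7 to fret 8 shifts the root by 1 semitone.
E4 up 1 semitone is F4.

F4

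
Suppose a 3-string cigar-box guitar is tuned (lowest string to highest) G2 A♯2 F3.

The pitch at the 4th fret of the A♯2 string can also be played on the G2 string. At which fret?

7

A♯2 at fret 4 is A♯2 + 4 semitones = D3.
The open G2 string is 3 semitones below the open A♯2, so the same pitch on the G2 string lies at fret 4 + 3 = 7.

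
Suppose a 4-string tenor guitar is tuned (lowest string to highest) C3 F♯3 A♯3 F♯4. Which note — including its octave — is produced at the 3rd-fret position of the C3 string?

D♯3

C3 is MIDI 48. Adding 3 gives 51, which is D♯3.
(Equivalently spelled E♭3.)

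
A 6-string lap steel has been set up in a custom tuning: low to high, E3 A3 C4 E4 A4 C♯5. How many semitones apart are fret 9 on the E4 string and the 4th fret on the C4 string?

E4 at fret 9 → C♯5 (MIDI 73); C4 at fret 4 → E4 (MIDI 64).
73 − 64 = 9, so the two pitches are 9 semitones apart, with C♯5 the higher.

9 semitones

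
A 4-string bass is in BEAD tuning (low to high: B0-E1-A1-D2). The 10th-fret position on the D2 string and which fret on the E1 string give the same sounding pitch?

20

D2 at fret 10 is D2 + 10 semitones = C3.
The open E1 string is 10 semitones below the open D2, so the same pitch on the E1 string lies at fret 10 + 10 = 20.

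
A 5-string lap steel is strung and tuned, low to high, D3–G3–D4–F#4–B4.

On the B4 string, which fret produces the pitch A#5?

11

A#5 is 11 semitones above the open B4 (B–C–C#–D–…–G#–A–A#), so it sits at fret 11.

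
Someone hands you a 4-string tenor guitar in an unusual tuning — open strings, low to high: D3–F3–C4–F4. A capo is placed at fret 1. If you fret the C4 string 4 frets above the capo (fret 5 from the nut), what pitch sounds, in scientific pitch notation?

The capo raises the open C4 by 1 semitone to D♭4; fretting 4 more gives C4 + 1 + 4 = C4 + 5 semitones = F4.

F4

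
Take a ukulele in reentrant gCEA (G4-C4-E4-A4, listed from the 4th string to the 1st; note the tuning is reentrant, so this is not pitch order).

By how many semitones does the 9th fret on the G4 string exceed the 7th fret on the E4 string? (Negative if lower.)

G4 at fret 9 → E5 (MIDI 76); E4 at fret 7 → B4 (MIDI 71).
76 − 71 = 5, so the two pitches are 5 semitones apart.

5 semitones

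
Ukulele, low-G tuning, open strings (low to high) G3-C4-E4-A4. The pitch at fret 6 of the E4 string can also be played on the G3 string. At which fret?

15

E4 at fret 6 is E4 + 6 semitones = A#4.
The open G3 string is 9 semitones below the open E4, so the same pitch on the G3 string lies at fret 6 + 9 = 15.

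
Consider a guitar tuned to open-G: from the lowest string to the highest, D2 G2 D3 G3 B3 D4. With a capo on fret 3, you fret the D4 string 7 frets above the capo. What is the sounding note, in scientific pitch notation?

C5

The capo raises the open D4 by 3 semitones to F4; fretting 7 more gives D4 + 3 + 7 = D4 + 10 semitones = C5.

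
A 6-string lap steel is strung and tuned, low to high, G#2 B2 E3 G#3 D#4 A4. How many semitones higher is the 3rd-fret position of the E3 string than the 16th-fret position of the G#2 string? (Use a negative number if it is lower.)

-5 semitones

E3 at fret 3 → G3 (MIDI 55); G#2 at fret 16 → C4 (MIDI 60).
55 − 60 = -5, so the two pitches are 5 semitones apart.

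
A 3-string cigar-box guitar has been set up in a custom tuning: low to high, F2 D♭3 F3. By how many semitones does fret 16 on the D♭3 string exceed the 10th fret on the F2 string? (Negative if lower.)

D♭3 at fret 16 → F4 (MIDI 65); F2 at fret 10 → E♭3 (MIDI 51).
65 − 51 = 14, so the two pitches are 14 semitones apart.

14 semitones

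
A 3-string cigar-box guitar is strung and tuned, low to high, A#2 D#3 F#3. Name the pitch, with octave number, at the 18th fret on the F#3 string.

C5

F#3 is MIDI 54. Adding 18 gives 72, which is C5.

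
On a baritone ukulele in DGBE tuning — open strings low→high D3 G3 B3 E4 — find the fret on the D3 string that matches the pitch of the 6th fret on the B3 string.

Fret 6 on B3 is MIDI 59 + 6 = 65 (F4). On the D3 string (open MIDI 50), that pitch is 65 − 50 = fret 15.

15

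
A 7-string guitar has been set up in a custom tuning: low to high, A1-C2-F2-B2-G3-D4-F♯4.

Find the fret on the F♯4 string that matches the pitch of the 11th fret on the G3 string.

G3 at fret 11 is G3 + 11 semitones = F♯4.
The open F♯4 string is 11 semitones above the open G3, so the same pitch on the F♯4 string lies at fret 11 − 11 = 0.

0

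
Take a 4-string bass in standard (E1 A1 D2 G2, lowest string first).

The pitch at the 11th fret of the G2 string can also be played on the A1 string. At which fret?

21

Fret 11 on G2 is MIDI 43 + 11 = 54 (F♯3). On the A1 string (open MIDI 33), that pitch is 54 − 33 = fret 21.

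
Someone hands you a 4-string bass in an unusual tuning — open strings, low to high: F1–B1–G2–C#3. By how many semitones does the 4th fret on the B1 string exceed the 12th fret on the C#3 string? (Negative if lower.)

-22 semitones

B1 at fret 4 → D#2 (MIDI 39); C#3 at fret 12 → C#4 (MIDI 61).
39 − 61 = -22, so the two pitches are 22 semitones apart.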